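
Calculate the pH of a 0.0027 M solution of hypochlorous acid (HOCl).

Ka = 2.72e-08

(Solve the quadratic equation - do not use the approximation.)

x² + Ka×x - Ka×C = 0. Using quadratic formula: [H⁺] = 8.5561e-06

pH = 5.07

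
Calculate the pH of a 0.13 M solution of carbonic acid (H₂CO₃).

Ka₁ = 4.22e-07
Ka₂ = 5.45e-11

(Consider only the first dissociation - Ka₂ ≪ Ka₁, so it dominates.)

First dissociation dominates. From Ka₁ = [H⁺][HA⁻]/[H₂A], x² + Ka₁·x − Ka₁·C = 0 with C = 0.13 M and Ka₁ = 4.22e-07. Solving: [H⁺] = (−Ka₁ + √(Ka₁² + 4·Ka₁·C)) / 2 = 2.3401e-04 M. pH = -log(2.3401e-04) = 3.63.

pH = 3.63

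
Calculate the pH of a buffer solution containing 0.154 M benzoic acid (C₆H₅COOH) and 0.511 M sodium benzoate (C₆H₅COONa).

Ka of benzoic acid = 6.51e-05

pKa = -log(6.51e-05) = 4.19. pH = pKa + log([A⁻]/[HA]) = 4.19 + log(0.511/0.154)

pH = 4.71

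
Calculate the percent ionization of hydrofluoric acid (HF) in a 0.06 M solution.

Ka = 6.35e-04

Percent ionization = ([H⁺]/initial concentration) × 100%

Using Ka equilibrium: x² + Ka×x - Ka×C = 0. Solving: [H⁺] = 5.8632e-03. Percent = (5.8632e-03/0.06) × 100

Percent ionization = 9.77%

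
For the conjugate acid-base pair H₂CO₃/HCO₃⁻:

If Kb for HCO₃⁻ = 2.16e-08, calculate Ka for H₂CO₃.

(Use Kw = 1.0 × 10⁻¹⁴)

For a conjugate pair Ka × Kb = Kw, so Ka = Kw/Kb = 1.0 × 10⁻¹⁴ / 2.16e-08 = 4.63e-07.

K_a = 4.63e-07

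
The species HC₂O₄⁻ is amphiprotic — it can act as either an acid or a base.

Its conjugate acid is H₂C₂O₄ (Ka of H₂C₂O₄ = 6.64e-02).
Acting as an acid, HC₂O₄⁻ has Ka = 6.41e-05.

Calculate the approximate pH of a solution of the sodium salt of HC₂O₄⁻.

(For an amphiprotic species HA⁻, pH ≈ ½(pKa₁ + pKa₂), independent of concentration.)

pKa₁ = -log(6.64e-02) = 1.18; pKa₂ = -log(6.41e-05) = 4.19. For an amphiprotic species, pH ≈ ½(pKa₁ + pKa₂) = ½(1.18 + 4.19) = 2.69.

pH = 2.69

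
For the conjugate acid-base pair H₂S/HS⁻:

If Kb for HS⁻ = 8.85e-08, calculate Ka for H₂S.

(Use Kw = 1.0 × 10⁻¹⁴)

For a conjugate pair Ka × Kb = Kw, so Ka = Kw/Kb = 1.0 × 10⁻¹⁴ / 8.85e-08 = 1.13e-07.

K_a = 1.13e-07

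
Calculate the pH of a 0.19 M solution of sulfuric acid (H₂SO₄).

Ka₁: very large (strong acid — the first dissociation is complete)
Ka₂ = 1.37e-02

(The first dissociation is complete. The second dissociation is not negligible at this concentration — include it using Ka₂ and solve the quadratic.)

First dissociation is complete: [H⁺]₀ = [HSO₄⁻]₀ = C = 0.19 M. Second dissociation HSO₄⁻ ⇌ H⁺ + SO₄²⁻: let x = [SO₄²⁻]. Ka₂ = (C + x)·x / (C − x) = 1.37e-02 → x² + (C + Ka₂)·x − Ka₂·C = 0 → x² + 0.20370·x − 2.603e-03 = 0. x = (−0.20370 + √(0.20370² + 4 × 2.603e-03)) / 2 = 1.2064e-02 M. [H⁺] = C + x = 0.19 + 1.2064e-02 = 2.0206e-01 M. pH = -log(2.0206e-01) = 0.69.

pH = 0.69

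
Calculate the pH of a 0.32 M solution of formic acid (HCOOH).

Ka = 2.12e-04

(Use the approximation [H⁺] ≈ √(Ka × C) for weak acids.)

[H⁺] = √(Ka × C) = √(2.12e-04 × 0.32) = 8.2365e-03. pH = -log(8.2365e-03)

pH = 2.08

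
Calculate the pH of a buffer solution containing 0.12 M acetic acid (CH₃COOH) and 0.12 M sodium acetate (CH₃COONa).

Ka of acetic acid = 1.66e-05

pKa = -log(1.66e-05) = 4.78. pH = pKa + log([A⁻]/[HA]) = 4.78 + log(0.12/0.12)

pH = 4.78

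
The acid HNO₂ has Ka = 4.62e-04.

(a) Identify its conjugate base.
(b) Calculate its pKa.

(a) The conjugate base is formed by removing one H⁺ from HNO₂, giving NO₂⁻. (b) pKa = -log(Ka) = -log(4.62e-04) = 3.34.

Conjugate base: NO₂⁻; pK_a = 3.34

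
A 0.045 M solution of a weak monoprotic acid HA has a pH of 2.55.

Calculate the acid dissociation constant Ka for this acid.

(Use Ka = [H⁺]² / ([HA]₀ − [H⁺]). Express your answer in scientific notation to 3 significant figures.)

[H⁺] = 10^(−pH) = 10^(−2.55) = 2.818e-03 M. For HA ⇌ H⁺ + A⁻, Ka = [H⁺][A⁻]/[HA] = [H⁺]² / ([HA]₀ − [H⁺]) = (2.818e-03)² / (0.045 − 2.818e-03) = 1.88e-04.

K_a = 1.88e-04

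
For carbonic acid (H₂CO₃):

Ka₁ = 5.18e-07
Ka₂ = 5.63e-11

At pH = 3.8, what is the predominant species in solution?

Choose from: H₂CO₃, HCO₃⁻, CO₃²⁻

pKa₁ = 6.29, pKa₂ = 10.25. For a polyprotic acid the predominant species crosses at each pKa: below pKa_n the protonated form dominates, above it the deprotonated form does. At pH = 3.8, the predominant species is H₂CO₃.

H₂CO₃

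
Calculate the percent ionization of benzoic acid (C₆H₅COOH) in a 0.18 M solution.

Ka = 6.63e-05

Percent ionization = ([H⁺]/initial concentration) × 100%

Using Ka equilibrium: x² + Ka×x - Ka×C = 0. Solving: [H⁺] = 3.4216e-03. Percent = (3.4216e-03/0.18) × 100

Percent ionization = 1.9%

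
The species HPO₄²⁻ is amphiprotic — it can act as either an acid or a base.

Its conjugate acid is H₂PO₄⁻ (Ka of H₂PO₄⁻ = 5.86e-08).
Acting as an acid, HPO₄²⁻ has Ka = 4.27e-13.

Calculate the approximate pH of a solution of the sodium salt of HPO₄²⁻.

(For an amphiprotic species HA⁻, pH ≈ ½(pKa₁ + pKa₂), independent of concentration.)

pKa₁ = -log(5.86e-08) = 7.23; pKa₂ = -log(4.27e-13) = 12.37. For an amphiprotic species, pH ≈ ½(pKa₁ + pKa₂) = ½(7.23 + 12.37) = 9.80.

pH = 9.80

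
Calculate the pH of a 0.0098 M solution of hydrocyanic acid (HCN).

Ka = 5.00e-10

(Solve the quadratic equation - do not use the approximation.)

x² + Ka×x - Ka×C = 0. Using quadratic formula: [H⁺] = 2.2133e-06

pH = 5.65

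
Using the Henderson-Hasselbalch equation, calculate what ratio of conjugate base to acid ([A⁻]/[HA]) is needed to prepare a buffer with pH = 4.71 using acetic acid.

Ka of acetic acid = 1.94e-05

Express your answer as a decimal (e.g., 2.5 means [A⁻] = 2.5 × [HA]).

pKa = -log(1.94e-05) = 4.7122. pH = pKa + log([A⁻]/[HA]), so log([A⁻]/[HA]) = pH − pKa = 4.71 − 4.7122 = -0.0022. [A⁻]/[HA] = 10^(-0.0022) = 0.995

[A⁻]/[HA] = 0.995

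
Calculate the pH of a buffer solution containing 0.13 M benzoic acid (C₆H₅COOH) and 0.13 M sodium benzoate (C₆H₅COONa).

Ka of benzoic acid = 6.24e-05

pKa = -log(6.24e-05) = 4.20. pH = pKa + log([A⁻]/[HA]) = 4.20 + log(0.13/0.13)

pH = 4.20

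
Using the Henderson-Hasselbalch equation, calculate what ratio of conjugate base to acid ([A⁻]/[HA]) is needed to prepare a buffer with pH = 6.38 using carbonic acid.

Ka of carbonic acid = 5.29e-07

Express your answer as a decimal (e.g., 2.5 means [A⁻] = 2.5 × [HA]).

pKa = -log(5.29e-07) = 6.2765. pH = pKa + log([A⁻]/[HA]), so log([A⁻]/[HA]) = pH − pKa = 6.38 − 6.2765 = 0.1035. [A⁻]/[HA] = 10^(0.1035) = 1.27

[A⁻]/[HA] = 1.27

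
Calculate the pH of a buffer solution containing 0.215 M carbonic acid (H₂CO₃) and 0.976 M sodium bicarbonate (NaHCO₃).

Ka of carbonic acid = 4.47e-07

pKa = -log(4.47e-07) = 6.35. pH = pKa + log([A⁻]/[HA]) = 6.35 + log(0.976/0.215)

pH = 7.01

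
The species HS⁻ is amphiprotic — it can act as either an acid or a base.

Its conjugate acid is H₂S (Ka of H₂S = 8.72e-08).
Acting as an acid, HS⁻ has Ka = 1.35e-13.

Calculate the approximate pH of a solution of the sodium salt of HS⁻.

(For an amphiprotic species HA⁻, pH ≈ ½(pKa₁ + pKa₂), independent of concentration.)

pKa₁ = -log(8.72e-08) = 7.06; pKa₂ = -log(1.35e-13) = 12.87. For an amphiprotic species, pH ≈ ½(pKa₁ + pKa₂) = ½(7.06 + 12.87) = 9.96.

pH = 9.96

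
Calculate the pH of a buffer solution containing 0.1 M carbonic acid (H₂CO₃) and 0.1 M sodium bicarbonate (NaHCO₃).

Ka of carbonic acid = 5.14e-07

pKa = -log(5.14e-07) = 6.29. pH = pKa + log([A⁻]/[HA]) = 6.29 + log(0.1/0.1)

pH = 6.29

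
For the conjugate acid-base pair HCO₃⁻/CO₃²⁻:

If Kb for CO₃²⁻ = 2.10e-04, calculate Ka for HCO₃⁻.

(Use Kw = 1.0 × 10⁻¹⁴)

For a conjugate pair Ka × Kb = Kw, so Ka = Kw/Kb = 1.0 × 10⁻¹⁴ / 2.10e-04 = 4.76e-11.

K_a = 4.76e-11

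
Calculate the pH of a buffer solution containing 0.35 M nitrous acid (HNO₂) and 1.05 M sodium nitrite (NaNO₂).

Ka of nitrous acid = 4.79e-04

pKa = -log(4.79e-04) = 3.32. pH = pKa + log([A⁻]/[HA]) = 3.32 + log(1.05/0.35)

pH = 3.80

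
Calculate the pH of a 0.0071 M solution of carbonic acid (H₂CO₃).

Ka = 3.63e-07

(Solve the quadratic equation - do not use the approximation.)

x² + Ka×x - Ka×C = 0. Using quadratic formula: [H⁺] = 5.0586e-05

pH = 4.30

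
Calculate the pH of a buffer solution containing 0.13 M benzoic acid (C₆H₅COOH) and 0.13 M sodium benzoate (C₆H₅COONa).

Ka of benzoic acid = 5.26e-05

pKa = -log(5.26e-05) = 4.28. pH = pKa + log([A⁻]/[HA]) = 4.28 + log(0.13/0.13)

pH = 4.28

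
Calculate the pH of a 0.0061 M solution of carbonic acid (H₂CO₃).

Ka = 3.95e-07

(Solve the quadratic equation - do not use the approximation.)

x² + Ka×x - Ka×C = 0. Using quadratic formula: [H⁺] = 4.8890e-05

pH = 4.31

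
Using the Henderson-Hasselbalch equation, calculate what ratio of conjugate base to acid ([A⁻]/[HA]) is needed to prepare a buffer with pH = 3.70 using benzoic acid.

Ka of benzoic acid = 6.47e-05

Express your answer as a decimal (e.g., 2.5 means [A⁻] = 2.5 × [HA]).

pKa = -log(6.47e-05) = 4.1891. pH = pKa + log([A⁻]/[HA]), so log([A⁻]/[HA]) = pH − pKa = 3.70 − 4.1891 = -0.4891. [A⁻]/[HA] = 10^(-0.4891) = 0.324

[A⁻]/[HA] = 0.324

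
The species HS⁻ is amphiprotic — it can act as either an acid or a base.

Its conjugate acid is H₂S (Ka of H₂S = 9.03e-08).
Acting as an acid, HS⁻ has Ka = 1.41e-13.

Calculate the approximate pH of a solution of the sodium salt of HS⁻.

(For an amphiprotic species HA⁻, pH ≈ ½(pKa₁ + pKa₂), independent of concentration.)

pKa₁ = -log(9.03e-08) = 7.04; pKa₂ = -log(1.41e-13) = 12.85. For an amphiprotic species, pH ≈ ½(pKa₁ + pKa₂) = ½(7.04 + 12.85) = 9.95.

pH = 9.95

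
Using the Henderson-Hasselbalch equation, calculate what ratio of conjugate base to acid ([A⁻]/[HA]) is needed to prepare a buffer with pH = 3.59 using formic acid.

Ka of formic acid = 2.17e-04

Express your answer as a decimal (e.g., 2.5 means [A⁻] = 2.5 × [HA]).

pKa = -log(2.17e-04) = 3.6635. pH = pKa + log([A⁻]/[HA]), so log([A⁻]/[HA]) = pH − pKa = 3.59 − 3.6635 = -0.0735. [A⁻]/[HA] = 10^(-0.0735) = 0.844

[A⁻]/[HA] = 0.844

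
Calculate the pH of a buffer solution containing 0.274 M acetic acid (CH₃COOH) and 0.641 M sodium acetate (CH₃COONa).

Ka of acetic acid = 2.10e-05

pKa = -log(2.10e-05) = 4.68. pH = pKa + log([A⁻]/[HA]) = 4.68 + log(0.641/0.274)

pH = 5.05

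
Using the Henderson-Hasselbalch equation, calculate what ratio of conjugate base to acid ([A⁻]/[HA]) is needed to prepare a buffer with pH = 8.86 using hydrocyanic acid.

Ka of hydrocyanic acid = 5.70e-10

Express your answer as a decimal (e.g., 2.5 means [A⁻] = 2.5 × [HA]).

pKa = -log(5.70e-10) = 9.2441. pH = pKa + log([A⁻]/[HA]), so log([A⁻]/[HA]) = pH − pKa = 8.86 − 9.2441 = -0.3841. [A⁻]/[HA] = 10^(-0.3841) = 0.413

[A⁻]/[HA] = 0.413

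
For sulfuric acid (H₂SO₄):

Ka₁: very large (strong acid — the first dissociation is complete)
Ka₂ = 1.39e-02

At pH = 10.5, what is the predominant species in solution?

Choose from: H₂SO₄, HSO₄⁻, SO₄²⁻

The first dissociation is complete, so H₂SO₄ itself is never the predominant species in water; pKa₂ = -log(1.39e-02) = 1.86. For a polyprotic acid the predominant species crosses at each pKa: below pKa_n the protonated form dominates, above it the deprotonated form does. At pH = 10.5, the predominant species is SO₄²⁻.

SO₄²⁻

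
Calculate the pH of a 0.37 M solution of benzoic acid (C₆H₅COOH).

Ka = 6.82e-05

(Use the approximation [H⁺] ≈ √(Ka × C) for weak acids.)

[H⁺] = √(Ka × C) = √(6.82e-05 × 0.37) = 5.0233e-03. pH = -log(5.0233e-03)

pH = 2.30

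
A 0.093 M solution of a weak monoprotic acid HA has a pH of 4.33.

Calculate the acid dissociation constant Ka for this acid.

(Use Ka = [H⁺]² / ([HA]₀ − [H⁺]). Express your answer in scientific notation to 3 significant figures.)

[H⁺] = 10^(−pH) = 10^(−4.33) = 4.677e-05 M. For HA ⇌ H⁺ + A⁻, Ka = [H⁺][A⁻]/[HA] = [H⁺]² / ([HA]₀ − [H⁺]) = (4.677e-05)² / (0.093 − 4.677e-05) = 2.35e-08.

K_a = 2.35e-08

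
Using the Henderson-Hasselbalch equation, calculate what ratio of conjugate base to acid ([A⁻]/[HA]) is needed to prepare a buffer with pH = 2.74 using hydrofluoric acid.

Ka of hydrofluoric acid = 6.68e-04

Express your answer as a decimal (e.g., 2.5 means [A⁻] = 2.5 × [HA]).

pKa = -log(6.68e-04) = 3.1752. pH = pKa + log([A⁻]/[HA]), so log([A⁻]/[HA]) = pH − pKa = 2.74 − 3.1752 = -0.4352. [A⁻]/[HA] = 10^(-0.4352) = 0.367

[A⁻]/[HA] = 0.367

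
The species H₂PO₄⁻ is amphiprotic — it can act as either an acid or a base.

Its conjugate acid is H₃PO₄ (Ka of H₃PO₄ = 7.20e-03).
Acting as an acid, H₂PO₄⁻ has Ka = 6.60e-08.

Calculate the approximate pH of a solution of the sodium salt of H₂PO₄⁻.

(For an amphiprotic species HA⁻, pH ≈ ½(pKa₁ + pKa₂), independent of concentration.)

pKa₁ = -log(7.20e-03) = 2.14; pKa₂ = -log(6.60e-08) = 7.18. For an amphiprotic species, pH ≈ ½(pKa₁ + pKa₂) = ½(2.14 + 7.18) = 4.66.

pH = 4.66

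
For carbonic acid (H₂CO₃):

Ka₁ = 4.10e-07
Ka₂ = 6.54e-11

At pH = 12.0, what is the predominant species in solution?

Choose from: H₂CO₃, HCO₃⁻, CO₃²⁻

pKa₁ = 6.39, pKa₂ = 10.18. For a polyprotic acid the predominant species crosses at each pKa: below pKa_n the protonated form dominates, above it the deprotonated form does. At pH = 12.0, the predominant species is CO₃²⁻.

CO₃²⁻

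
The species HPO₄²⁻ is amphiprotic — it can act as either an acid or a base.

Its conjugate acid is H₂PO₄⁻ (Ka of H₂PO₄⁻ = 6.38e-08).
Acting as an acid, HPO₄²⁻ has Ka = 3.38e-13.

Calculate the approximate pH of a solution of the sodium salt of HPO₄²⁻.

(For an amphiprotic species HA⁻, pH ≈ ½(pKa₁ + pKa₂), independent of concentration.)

pKa₁ = -log(6.38e-08) = 7.20; pKa₂ = -log(3.38e-13) = 12.47. For an amphiprotic species, pH ≈ ½(pKa₁ + pKa₂) = ½(7.20 + 12.47) = 9.83.

pH = 9.83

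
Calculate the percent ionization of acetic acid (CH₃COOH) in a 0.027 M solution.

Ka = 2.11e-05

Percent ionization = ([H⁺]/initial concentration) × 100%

Using Ka equilibrium: x² + Ka×x - Ka×C = 0. Solving: [H⁺] = 7.4431e-04. Percent = (7.4431e-04/0.027) × 100

Percent ionization = 2.76%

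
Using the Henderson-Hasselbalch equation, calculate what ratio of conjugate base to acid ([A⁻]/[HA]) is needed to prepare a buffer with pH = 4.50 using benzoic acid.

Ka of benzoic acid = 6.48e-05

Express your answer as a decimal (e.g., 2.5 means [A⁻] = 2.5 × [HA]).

pKa = -log(6.48e-05) = 4.1884. pH = pKa + log([A⁻]/[HA]), so log([A⁻]/[HA]) = pH − pKa = 4.50 − 4.1884 = 0.3116. [A⁻]/[HA] = 10^(0.3116) = 2.05

[A⁻]/[HA] = 2.05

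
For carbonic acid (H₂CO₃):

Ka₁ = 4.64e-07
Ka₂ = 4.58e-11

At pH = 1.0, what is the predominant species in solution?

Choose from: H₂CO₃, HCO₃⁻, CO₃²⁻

pKa₁ = 6.33, pKa₂ = 10.34. For a polyprotic acid the predominant species crosses at each pKa: below pKa_n the protonated form dominates, above it the deprotonated form does. At pH = 1.0, the predominant species is H₂CO₃.

H₂CO₃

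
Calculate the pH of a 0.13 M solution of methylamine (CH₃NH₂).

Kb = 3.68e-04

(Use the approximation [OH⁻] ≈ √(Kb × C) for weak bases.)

[OH⁻] = √(Kb × C) = √(3.68e-04 × 0.13) = 6.9166e-03. pOH = 2.16, pH = 14 - pOH

pH = 11.84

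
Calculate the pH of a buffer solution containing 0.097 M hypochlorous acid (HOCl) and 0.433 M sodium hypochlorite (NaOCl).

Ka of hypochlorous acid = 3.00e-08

pKa = -log(3.00e-08) = 7.52. pH = pKa + log([A⁻]/[HA]) = 7.52 + log(0.433/0.097)

pH = 8.17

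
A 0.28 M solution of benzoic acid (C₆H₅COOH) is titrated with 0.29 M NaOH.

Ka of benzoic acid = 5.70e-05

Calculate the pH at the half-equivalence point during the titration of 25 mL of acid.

At half-equivalence [HA] = [A⁻], so Henderson-Hasselbalch gives pH = pKa = -log(5.70e-05) = 4.24.

pH = pKa = 4.24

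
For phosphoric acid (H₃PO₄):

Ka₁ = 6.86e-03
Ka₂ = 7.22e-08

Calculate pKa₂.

pKa₂ = -log(Ka₂) = -log(7.22e-08) = 7.14.

pK_{a2} = 7.14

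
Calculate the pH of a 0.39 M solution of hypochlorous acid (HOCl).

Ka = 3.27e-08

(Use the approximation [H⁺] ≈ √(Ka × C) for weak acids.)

[H⁺] = √(Ka × C) = √(3.27e-08 × 0.39) = 1.1293e-04. pH = -log(1.1293e-04)

pH = 3.95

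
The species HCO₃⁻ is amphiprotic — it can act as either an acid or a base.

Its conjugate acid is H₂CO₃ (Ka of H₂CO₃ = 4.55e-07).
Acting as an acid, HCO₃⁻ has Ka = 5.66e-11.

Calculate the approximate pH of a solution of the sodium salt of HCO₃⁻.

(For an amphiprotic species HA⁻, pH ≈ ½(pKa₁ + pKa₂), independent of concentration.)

pKa₁ = -log(4.55e-07) = 6.34; pKa₂ = -log(5.66e-11) = 10.25. For an amphiprotic species, pH ≈ ½(pKa₁ + pKa₂) = ½(6.34 + 10.25) = 8.29.

pH = 8.29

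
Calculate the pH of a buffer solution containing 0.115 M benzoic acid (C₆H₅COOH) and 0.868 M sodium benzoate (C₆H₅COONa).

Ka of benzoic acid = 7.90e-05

pKa = -log(7.90e-05) = 4.10. pH = pKa + log([A⁻]/[HA]) = 4.10 + log(0.868/0.115)

pH = 4.98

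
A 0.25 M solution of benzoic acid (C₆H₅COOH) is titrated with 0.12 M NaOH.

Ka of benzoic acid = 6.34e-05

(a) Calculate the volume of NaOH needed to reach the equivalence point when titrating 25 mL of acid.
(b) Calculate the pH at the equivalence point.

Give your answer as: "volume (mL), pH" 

moles acid = 0.25 × 25/1000 = 0.00625 mol; V_base = moles/0.12 × 1000 = 52.1 mL. At equivalence only the conjugate base is present: [A⁻] = 0.00625/0.077 = 8.1081e-02 M. Kb = Kw/Ka = 1.58e-10; [OH⁻] = √(Kb × [A⁻]) = 3.5761e-06; pOH = 5.45; pH = 14 - pOH = 8.55.

V = 52.1 mL, pH = 8.55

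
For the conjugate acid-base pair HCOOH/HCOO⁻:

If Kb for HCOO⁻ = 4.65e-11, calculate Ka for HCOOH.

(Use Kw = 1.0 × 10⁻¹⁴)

For a conjugate pair Ka × Kb = Kw, so Ka = Kw/Kb = 1.0 × 10⁻¹⁴ / 4.65e-11 = 2.15e-04.

K_a = 2.15e-04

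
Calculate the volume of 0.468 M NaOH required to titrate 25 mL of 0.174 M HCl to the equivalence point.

At equivalence: moles acid = moles base. moles HCl = 0.174 × 25/1000 = 0.00435 mol. V_base = moles / 0.468 × 1000 = 9.3 mL.

V_{base} = 9.3 mL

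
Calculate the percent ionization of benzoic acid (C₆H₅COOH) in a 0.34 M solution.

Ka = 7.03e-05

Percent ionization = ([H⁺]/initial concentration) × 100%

Using Ka equilibrium: x² + Ka×x - Ka×C = 0. Solving: [H⁺] = 4.8539e-03. Percent = (4.8539e-03/0.34) × 100

Percent ionization = 1.43%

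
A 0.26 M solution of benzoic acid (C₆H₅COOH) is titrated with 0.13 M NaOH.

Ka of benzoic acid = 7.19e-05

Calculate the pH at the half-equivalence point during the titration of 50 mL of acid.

At half-equivalence [HA] = [A⁻], so Henderson-Hasselbalch gives pH = pKa = -log(7.19e-05) = 4.14.

pH = pKa = 4.14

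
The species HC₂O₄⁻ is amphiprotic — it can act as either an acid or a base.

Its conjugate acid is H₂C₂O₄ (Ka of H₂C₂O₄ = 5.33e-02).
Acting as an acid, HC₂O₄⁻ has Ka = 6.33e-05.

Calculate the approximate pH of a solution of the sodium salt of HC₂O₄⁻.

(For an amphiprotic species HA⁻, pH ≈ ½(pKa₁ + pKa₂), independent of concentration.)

pKa₁ = -log(5.33e-02) = 1.27; pKa₂ = -log(6.33e-05) = 4.20. For an amphiprotic species, pH ≈ ½(pKa₁ + pKa₂) = ½(1.27 + 4.20) = 2.74.

pH = 2.74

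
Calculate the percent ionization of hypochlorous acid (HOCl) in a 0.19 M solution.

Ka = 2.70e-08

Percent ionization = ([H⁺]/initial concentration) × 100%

Using Ka equilibrium: x² + Ka×x - Ka×C = 0. Solving: [H⁺] = 7.1611e-05. Percent = (7.1611e-05/0.19) × 100

Percent ionization = 0.0377%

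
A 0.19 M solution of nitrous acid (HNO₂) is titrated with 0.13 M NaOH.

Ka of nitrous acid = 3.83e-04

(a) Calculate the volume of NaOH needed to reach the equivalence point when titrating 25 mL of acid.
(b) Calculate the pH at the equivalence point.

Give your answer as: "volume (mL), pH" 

moles acid = 0.19 × 25/1000 = 0.00475 mol; V_base = moles/0.13 × 1000 = 36.5 mL. At equivalence only the conjugate base is present: [A⁻] = 0.00475/0.062 = 7.7188e-02 M. Kb = Kw/Ka = 2.61e-11; [OH⁻] = √(Kb × [A⁻]) = 1.4196e-06; pOH = 5.85; pH = 14 - pOH = 8.15.

V = 36.5 mL, pH = 8.15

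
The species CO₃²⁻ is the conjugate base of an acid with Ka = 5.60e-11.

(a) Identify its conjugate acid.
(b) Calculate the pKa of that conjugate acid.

(a) The conjugate acid is formed by adding one H⁺ to CO₃²⁻, giving HCO₃⁻. (b) pKa = -log(Ka) = -log(5.60e-11) = 10.25.

Conjugate acid: HCO₃⁻; pK_a = 10.25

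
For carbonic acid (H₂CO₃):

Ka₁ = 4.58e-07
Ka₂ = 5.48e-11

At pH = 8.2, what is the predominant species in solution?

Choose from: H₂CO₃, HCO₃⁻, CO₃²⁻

pKa₁ = 6.34, pKa₂ = 10.26. For a polyprotic acid the predominant species crosses at each pKa: below pKa_n the protonated form dominates, above it the deprotonated form does. At pH = 8.2, the predominant species is HCO₃⁻.

HCO₃⁻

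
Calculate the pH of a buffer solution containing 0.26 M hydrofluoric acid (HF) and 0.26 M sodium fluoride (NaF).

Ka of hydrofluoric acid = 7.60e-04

pKa = -log(7.60e-04) = 3.12. pH = pKa + log([A⁻]/[HA]) = 3.12 + log(0.26/0.26)

pH = 3.12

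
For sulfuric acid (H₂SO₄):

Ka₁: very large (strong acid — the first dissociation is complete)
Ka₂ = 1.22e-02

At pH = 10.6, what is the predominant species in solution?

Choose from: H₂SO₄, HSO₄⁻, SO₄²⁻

The first dissociation is complete, so H₂SO₄ itself is never the predominant species in water; pKa₂ = -log(1.22e-02) = 1.91. For a polyprotic acid the predominant species crosses at each pKa: below pKa_n the protonated form dominates, above it the deprotonated form does. At pH = 10.6, the predominant species is SO₄²⁻.

SO₄²⁻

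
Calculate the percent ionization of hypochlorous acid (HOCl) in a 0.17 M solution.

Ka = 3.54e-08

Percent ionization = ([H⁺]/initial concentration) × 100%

Using Ka equilibrium: x² + Ka×x - Ka×C = 0. Solving: [H⁺] = 7.7558e-05. Percent = (7.7558e-05/0.17) × 100

Percent ionization = 0.0456%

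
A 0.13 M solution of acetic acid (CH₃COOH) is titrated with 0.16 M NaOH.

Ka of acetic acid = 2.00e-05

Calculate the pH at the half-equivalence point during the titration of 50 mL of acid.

At half-equivalence [HA] = [A⁻], so Henderson-Hasselbalch gives pH = pKa = -log(2.00e-05) = 4.70.

pH = pKa = 4.70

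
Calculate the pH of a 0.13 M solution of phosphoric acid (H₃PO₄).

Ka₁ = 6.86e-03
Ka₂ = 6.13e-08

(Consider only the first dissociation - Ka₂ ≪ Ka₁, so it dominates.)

First dissociation dominates. From Ka₁ = [H⁺][HA⁻]/[H₂A], x² + Ka₁·x − Ka₁·C = 0 with C = 0.13 M and Ka₁ = 6.86e-03. Solving: [H⁺] = (−Ka₁ + √(Ka₁² + 4·Ka₁·C)) / 2 = 2.6629e-02 M. pH = -log(2.6629e-02) = 1.57.

pH = 1.57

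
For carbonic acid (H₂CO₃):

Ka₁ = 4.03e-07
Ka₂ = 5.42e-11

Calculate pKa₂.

pKa₂ = -log(Ka₂) = -log(5.42e-11) = 10.27.

pK_{a2} = 10.27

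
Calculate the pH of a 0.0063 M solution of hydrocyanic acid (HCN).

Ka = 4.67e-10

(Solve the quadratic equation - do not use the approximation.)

x² + Ka×x - Ka×C = 0. Using quadratic formula: [H⁺] = 1.7150e-06

pH = 5.77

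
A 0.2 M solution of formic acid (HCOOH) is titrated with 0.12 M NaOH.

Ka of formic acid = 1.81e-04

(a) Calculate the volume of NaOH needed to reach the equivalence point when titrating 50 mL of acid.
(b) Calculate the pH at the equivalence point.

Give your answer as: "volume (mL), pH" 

moles acid = 0.2 × 50/1000 = 0.01 mol; V_base = moles/0.12 × 1000 = 83.3 mL. At equivalence only the conjugate base is present: [A⁻] = 0.01/0.133 = 7.5000e-02 M. Kb = Kw/Ka = 5.52e-11; [OH⁻] = √(Kb × [A⁻]) = 2.0356e-06; pOH = 5.69; pH = 14 - pOH = 8.31.

V = 83.3 mL, pH = 8.31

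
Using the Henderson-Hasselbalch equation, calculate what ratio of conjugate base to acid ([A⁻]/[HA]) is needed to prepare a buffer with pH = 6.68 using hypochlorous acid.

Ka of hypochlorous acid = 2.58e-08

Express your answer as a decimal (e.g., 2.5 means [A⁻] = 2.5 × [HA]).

pKa = -log(2.58e-08) = 7.5884. pH = pKa + log([A⁻]/[HA]), so log([A⁻]/[HA]) = pH − pKa = 6.68 − 7.5884 = -0.9084. [A⁻]/[HA] = 10^(-0.9084) = 0.123

[A⁻]/[HA] = 0.123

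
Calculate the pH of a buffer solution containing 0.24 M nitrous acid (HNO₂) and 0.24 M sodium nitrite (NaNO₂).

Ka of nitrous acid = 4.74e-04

pKa = -log(4.74e-04) = 3.32. pH = pKa + log([A⁻]/[HA]) = 3.32 + log(0.24/0.24)

pH = 3.32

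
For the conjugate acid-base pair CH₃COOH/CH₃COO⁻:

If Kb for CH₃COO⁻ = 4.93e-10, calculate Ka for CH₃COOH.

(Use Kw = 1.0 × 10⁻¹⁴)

For a conjugate pair Ka × Kb = Kw, so Ka = Kw/Kb = 1.0 × 10⁻¹⁴ / 4.93e-10 = 2.03e-05.

K_a = 2.03e-05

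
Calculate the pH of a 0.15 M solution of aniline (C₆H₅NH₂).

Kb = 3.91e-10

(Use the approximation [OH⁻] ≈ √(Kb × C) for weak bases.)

[OH⁻] = √(Kb × C) = √(3.91e-10 × 0.15) = 7.6583e-06. pOH = 5.12, pH = 14 - pOH

pH = 8.88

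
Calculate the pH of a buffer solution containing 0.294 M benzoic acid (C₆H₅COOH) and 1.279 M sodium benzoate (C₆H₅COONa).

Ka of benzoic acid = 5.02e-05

pKa = -log(5.02e-05) = 4.30. pH = pKa + log([A⁻]/[HA]) = 4.30 + log(1.279/0.294)

pH = 4.94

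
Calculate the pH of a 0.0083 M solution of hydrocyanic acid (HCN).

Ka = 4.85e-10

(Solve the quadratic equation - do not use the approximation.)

x² + Ka×x - Ka×C = 0. Using quadratic formula: [H⁺] = 2.0061e-06

pH = 5.70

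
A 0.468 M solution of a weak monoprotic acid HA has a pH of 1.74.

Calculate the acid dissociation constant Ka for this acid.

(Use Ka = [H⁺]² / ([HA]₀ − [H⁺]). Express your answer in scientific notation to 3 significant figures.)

[H⁺] = 10^(−pH) = 10^(−1.74) = 1.820e-02 M. For HA ⇌ H⁺ + A⁻, Ka = [H⁺][A⁻]/[HA] = [H⁺]² / ([HA]₀ − [H⁺]) = (1.820e-02)² / (0.468 − 1.820e-02) = 7.36e-04.

K_a = 7.36e-04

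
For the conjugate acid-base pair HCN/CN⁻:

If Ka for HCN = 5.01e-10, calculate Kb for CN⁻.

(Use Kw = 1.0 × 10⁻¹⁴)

For a conjugate pair Ka × Kb = Kw, so Kb = Kw/Ka = 1.0 × 10⁻¹⁴ / 5.01e-10 = 2.00e-05.

K_b = 2.00e-05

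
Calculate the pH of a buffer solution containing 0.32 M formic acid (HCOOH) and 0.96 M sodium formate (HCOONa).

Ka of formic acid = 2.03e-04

pKa = -log(2.03e-04) = 3.69. pH = pKa + log([A⁻]/[HA]) = 3.69 + log(0.96/0.32)

pH = 4.17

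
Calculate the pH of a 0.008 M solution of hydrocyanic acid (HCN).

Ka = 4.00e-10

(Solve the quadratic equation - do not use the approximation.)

x² + Ka×x - Ka×C = 0. Using quadratic formula: [H⁺] = 1.7887e-06

pH = 5.75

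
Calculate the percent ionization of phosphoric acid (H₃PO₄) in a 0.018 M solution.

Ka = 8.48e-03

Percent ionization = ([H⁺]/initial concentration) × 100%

Using Ka equilibrium: x² + Ka×x - Ka×C = 0. Solving: [H⁺] = 8.8221e-03. Percent = (8.8221e-03/0.018) × 100

Percent ionization = 49%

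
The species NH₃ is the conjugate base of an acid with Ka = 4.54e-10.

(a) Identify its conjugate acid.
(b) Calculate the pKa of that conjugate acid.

(a) The conjugate acid is formed by adding one H⁺ to NH₃, giving NH₄⁺. (b) pKa = -log(Ka) = -log(4.54e-10) = 9.34.

Conjugate acid: NH₄⁺; pK_a = 9.34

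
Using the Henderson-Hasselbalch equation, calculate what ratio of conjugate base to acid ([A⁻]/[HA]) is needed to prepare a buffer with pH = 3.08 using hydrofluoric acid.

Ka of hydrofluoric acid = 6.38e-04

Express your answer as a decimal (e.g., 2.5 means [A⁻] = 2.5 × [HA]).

pKa = -log(6.38e-04) = 3.1952. pH = pKa + log([A⁻]/[HA]), so log([A⁻]/[HA]) = pH − pKa = 3.08 − 3.1952 = -0.1152. [A⁻]/[HA] = 10^(-0.1152) = 0.767

[A⁻]/[HA] = 0.767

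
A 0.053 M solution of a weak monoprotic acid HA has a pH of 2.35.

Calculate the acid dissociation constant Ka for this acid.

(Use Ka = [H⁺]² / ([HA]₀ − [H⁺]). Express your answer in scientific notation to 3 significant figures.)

[H⁺] = 10^(−pH) = 10^(−2.35) = 4.467e-03 M. For HA ⇌ H⁺ + A⁻, Ka = [H⁺][A⁻]/[HA] = [H⁺]² / ([HA]₀ − [H⁺]) = (4.467e-03)² / (0.053 − 4.467e-03) = 4.11e-04.

K_a = 4.11e-04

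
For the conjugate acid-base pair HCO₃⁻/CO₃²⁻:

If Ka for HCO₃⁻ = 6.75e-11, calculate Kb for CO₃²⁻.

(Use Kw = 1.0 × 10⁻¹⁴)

For a conjugate pair Ka × Kb = Kw, so Kb = Kw/Ka = 1.0 × 10⁻¹⁴ / 6.75e-11 = 1.48e-04.

K_b = 1.48e-04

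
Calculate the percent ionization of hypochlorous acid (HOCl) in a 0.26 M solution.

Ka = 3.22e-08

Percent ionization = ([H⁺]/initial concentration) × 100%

Using Ka equilibrium: x² + Ka×x - Ka×C = 0. Solving: [H⁺] = 9.1483e-05. Percent = (9.1483e-05/0.26) × 100

Percent ionization = 0.0352%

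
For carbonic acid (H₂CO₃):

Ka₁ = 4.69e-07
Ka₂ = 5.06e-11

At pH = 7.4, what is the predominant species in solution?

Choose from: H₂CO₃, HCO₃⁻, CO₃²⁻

pKa₁ = 6.33, pKa₂ = 10.30. For a polyprotic acid the predominant species crosses at each pKa: below pKa_n the protonated form dominates, above it the deprotonated form does. At pH = 7.4, the predominant species is HCO₃⁻.

HCO₃⁻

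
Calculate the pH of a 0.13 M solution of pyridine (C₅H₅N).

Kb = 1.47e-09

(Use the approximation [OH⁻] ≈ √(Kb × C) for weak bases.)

[OH⁻] = √(Kb × C) = √(1.47e-09 × 0.13) = 1.3824e-05. pOH = 4.86, pH = 14 - pOH

pH = 9.14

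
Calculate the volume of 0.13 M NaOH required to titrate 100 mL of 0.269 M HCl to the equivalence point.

At equivalence: moles acid = moles base. moles HCl = 0.269 × 100/1000 = 0.0269 mol. V_base = moles / 0.13 × 1000 = 206.9 mL.

V_{base} = 206.9 mL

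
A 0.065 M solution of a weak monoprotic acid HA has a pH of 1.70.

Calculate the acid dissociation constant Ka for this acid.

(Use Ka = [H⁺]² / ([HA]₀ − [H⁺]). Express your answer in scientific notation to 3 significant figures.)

[H⁺] = 10^(−pH) = 10^(−1.70) = 1.995e-02 M. For HA ⇌ H⁺ + A⁻, Ka = [H⁺][A⁻]/[HA] = [H⁺]² / ([HA]₀ − [H⁺]) = (1.995e-02)² / (0.065 − 1.995e-02) = 8.84e-03.

K_a = 8.84e-03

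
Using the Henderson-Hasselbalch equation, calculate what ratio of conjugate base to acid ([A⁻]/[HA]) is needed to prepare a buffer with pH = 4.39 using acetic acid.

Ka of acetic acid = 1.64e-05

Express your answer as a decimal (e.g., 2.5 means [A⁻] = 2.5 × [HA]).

pKa = -log(1.64e-05) = 4.7852. pH = pKa + log([A⁻]/[HA]), so log([A⁻]/[HA]) = pH − pKa = 4.39 − 4.7852 = -0.3952. [A⁻]/[HA] = 10^(-0.3952) = 0.403

[A⁻]/[HA] = 0.403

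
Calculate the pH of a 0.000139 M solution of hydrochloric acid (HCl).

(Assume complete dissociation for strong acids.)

[H⁺] = 0.000139 M for strong acid. pH = -log[H⁺] = -log(0.000139)

pH = 3.86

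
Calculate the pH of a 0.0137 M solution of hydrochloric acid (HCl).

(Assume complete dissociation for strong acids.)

[H⁺] = 0.0137 M for strong acid. pH = -log[H⁺] = -log(0.0137)

pH = 1.86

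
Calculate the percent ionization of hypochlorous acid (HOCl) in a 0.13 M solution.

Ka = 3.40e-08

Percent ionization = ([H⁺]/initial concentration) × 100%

Using Ka equilibrium: x² + Ka×x - Ka×C = 0. Solving: [H⁺] = 6.6466e-05. Percent = (6.6466e-05/0.13) × 100

Percent ionization = 0.0511%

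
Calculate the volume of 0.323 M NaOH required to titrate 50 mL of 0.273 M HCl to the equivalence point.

At equivalence: moles acid = moles base. moles HCl = 0.273 × 50/1000 = 0.01365 mol. V_base = moles / 0.323 × 1000 = 42.3 mL.

V_{base} = 42.3 mL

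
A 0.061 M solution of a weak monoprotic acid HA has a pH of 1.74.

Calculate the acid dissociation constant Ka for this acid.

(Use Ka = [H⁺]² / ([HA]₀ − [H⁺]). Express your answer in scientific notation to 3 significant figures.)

[H⁺] = 10^(−pH) = 10^(−1.74) = 1.820e-02 M. For HA ⇌ H⁺ + A⁻, Ka = [H⁺][A⁻]/[HA] = [H⁺]² / ([HA]₀ − [H⁺]) = (1.820e-02)² / (0.061 − 1.820e-02) = 7.74e-03.

K_a = 7.74e-03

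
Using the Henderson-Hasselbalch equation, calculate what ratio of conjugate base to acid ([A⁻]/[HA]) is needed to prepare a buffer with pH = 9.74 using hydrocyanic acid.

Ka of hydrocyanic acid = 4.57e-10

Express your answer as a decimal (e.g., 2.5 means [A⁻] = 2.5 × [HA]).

pKa = -log(4.57e-10) = 9.3401. pH = pKa + log([A⁻]/[HA]), so log([A⁻]/[HA]) = pH − pKa = 9.74 − 9.3401 = 0.3999. [A⁻]/[HA] = 10^(0.3999) = 2.51

[A⁻]/[HA] = 2.51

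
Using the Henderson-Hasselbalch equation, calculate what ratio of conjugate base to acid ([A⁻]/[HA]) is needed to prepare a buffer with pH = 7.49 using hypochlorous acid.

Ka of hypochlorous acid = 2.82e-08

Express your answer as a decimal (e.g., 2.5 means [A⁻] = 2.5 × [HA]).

pKa = -log(2.82e-08) = 7.5498. pH = pKa + log([A⁻]/[HA]), so log([A⁻]/[HA]) = pH − pKa = 7.49 − 7.5498 = -0.0598. [A⁻]/[HA] = 10^(-0.0598) = 0.871

[A⁻]/[HA] = 0.871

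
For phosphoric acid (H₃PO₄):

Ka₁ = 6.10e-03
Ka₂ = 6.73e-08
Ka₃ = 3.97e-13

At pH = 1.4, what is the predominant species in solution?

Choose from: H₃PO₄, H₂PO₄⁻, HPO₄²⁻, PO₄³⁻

pKa₁ = 2.21, pKa₂ = 7.17, pKa₃ = 12.40. For a polyprotic acid the predominant species crosses at each pKa: below pKa_n the protonated form dominates, above it the deprotonated form does. At pH = 1.4, the predominant species is H₃PO₄.

H₃PO₄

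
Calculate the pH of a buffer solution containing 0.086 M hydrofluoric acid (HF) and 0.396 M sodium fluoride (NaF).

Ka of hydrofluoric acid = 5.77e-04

pKa = -log(5.77e-04) = 3.24. pH = pKa + log([A⁻]/[HA]) = 3.24 + log(0.396/0.086)

pH = 3.90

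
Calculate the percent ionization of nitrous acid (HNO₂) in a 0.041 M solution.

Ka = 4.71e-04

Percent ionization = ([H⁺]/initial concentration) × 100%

Using Ka equilibrium: x² + Ka×x - Ka×C = 0. Solving: [H⁺] = 4.1652e-03. Percent = (4.1652e-03/0.041) × 100

Percent ionization = 10.2%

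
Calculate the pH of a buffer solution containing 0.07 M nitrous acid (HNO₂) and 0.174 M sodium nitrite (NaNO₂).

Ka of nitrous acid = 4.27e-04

pKa = -log(4.27e-04) = 3.37. pH = pKa + log([A⁻]/[HA]) = 3.37 + log(0.174/0.07)

pH = 3.77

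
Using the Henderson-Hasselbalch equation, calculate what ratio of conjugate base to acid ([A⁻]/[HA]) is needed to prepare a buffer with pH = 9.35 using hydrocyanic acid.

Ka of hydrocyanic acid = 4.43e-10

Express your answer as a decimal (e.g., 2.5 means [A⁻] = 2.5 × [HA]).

pKa = -log(4.43e-10) = 9.3536. pH = pKa + log([A⁻]/[HA]), so log([A⁻]/[HA]) = pH − pKa = 9.35 − 9.3536 = -0.0036. [A⁻]/[HA] = 10^(-0.0036) = 0.992

[A⁻]/[HA] = 0.992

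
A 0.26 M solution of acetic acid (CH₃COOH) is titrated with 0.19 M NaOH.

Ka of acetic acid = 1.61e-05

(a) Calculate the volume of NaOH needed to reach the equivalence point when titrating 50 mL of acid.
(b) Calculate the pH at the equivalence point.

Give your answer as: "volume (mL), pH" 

moles acid = 0.26 × 50/1000 = 0.013 mol; V_base = moles/0.19 × 1000 = 68.4 mL. At equivalence only the conjugate base is present: [A⁻] = 0.013/0.118 = 1.0978e-01 M. Kb = Kw/Ka = 6.21e-10; [OH⁻] = √(Kb × [A⁻]) = 8.2574e-06; pOH = 5.08; pH = 14 - pOH = 8.92.

V = 68.4 mL, pH = 8.92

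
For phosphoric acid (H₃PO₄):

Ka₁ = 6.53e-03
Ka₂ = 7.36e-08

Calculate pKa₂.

pKa₂ = -log(Ka₂) = -log(7.36e-08) = 7.13.

pK_{a2} = 7.13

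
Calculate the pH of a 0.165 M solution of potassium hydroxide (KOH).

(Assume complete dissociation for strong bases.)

[OH⁻] = 0.165 M for strong base. pOH = -log[OH⁻] = 0.78, pH = 14 - pOH

pH = 13.22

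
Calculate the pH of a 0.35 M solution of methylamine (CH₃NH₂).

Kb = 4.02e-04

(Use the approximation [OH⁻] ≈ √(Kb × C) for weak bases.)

[OH⁻] = √(Kb × C) = √(4.02e-04 × 0.35) = 1.1862e-02. pOH = 1.93, pH = 14 - pOH

pH = 12.07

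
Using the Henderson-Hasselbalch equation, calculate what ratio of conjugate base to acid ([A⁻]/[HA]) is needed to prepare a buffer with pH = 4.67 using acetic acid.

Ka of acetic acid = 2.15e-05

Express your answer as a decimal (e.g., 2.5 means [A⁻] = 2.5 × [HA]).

pKa = -log(2.15e-05) = 4.6676. pH = pKa + log([A⁻]/[HA]), so log([A⁻]/[HA]) = pH − pKa = 4.67 − 4.6676 = 0.0024. [A⁻]/[HA] = 10^(0.0024) = 1.01

[A⁻]/[HA] = 1.01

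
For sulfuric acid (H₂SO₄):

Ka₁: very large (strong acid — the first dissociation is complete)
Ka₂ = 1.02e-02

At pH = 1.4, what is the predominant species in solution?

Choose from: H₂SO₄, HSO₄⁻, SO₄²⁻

The first dissociation is complete, so H₂SO₄ itself is never the predominant species in water; pKa₂ = -log(1.02e-02) = 1.99. For a polyprotic acid the predominant species crosses at each pKa: below pKa_n the protonated form dominates, above it the deprotonated form does. At pH = 1.4, the predominant species is HSO₄⁻.

HSO₄⁻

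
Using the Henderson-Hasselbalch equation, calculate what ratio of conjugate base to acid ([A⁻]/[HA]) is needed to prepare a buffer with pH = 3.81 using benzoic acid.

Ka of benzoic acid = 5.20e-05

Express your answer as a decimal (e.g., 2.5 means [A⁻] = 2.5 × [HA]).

pKa = -log(5.20e-05) = 4.2840. pH = pKa + log([A⁻]/[HA]), so log([A⁻]/[HA]) = pH − pKa = 3.81 − 4.2840 = -0.4740. [A⁻]/[HA] = 10^(-0.4740) = 0.336

[A⁻]/[HA] = 0.336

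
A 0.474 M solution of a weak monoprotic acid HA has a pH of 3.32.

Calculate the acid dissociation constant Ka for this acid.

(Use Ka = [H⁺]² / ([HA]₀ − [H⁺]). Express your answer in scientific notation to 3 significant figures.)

[H⁺] = 10^(−pH) = 10^(−3.32) = 4.786e-04 M. For HA ⇌ H⁺ + A⁻, Ka = [H⁺][A⁻]/[HA] = [H⁺]² / ([HA]₀ − [H⁺]) = (4.786e-04)² / (0.474 − 4.786e-04) = 4.84e-07.

K_a = 4.84e-07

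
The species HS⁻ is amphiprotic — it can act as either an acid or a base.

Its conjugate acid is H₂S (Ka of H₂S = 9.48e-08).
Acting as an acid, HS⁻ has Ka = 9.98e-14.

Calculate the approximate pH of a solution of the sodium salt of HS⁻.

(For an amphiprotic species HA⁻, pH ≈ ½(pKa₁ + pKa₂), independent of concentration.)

pKa₁ = -log(9.48e-08) = 7.02; pKa₂ = -log(9.98e-14) = 13.00. For an amphiprotic species, pH ≈ ½(pKa₁ + pKa₂) = ½(7.02 + 13.00) = 10.01.

pH = 10.01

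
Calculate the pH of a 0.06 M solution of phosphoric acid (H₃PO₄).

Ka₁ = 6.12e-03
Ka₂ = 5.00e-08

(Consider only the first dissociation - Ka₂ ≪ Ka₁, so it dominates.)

First dissociation dominates. From Ka₁ = [H⁺][HA⁻]/[H₂A], x² + Ka₁·x − Ka₁·C = 0 with C = 0.06 M and Ka₁ = 6.12e-03. Solving: [H⁺] = (−Ka₁ + √(Ka₁² + 4·Ka₁·C)) / 2 = 1.6345e-02 M. pH = -log(1.6345e-02) = 1.79.

pH = 1.79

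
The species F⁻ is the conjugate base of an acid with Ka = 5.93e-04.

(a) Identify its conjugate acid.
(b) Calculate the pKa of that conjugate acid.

(a) The conjugate acid is formed by adding one H⁺ to F⁻, giving HF. (b) pKa = -log(Ka) = -log(5.93e-04) = 3.23.

Conjugate acid: HF; pK_a = 3.23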